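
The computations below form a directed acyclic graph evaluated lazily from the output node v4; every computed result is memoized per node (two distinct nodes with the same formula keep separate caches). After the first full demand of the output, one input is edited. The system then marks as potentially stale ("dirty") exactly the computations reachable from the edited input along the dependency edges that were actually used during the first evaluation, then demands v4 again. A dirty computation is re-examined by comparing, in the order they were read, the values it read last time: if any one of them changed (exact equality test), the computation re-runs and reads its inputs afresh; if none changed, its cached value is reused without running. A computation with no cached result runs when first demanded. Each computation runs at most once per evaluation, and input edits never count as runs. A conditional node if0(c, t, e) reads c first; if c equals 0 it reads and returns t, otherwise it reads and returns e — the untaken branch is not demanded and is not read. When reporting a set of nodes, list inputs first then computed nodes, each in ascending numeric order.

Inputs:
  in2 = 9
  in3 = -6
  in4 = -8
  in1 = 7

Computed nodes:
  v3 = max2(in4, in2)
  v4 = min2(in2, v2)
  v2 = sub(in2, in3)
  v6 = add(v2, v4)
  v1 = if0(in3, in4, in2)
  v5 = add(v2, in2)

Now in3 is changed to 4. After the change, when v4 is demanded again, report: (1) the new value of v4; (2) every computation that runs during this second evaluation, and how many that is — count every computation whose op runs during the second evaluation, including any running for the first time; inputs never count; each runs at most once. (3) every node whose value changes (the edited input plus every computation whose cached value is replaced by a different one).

First demand of the output computes:
  v2 = sub(9, -6) = 15
  v4 = min2(9, 15) = 9

After the edit, cleaning proceeds:
  v2: a read changed (in3 -6->4) — executes, giving 5.
  v4: a read changed (v2 15->5) — executes, giving 5.

Demanding v4 again yields 5.
2 computations run: v2, v4.
The nodes whose values change: in3, v2, v4.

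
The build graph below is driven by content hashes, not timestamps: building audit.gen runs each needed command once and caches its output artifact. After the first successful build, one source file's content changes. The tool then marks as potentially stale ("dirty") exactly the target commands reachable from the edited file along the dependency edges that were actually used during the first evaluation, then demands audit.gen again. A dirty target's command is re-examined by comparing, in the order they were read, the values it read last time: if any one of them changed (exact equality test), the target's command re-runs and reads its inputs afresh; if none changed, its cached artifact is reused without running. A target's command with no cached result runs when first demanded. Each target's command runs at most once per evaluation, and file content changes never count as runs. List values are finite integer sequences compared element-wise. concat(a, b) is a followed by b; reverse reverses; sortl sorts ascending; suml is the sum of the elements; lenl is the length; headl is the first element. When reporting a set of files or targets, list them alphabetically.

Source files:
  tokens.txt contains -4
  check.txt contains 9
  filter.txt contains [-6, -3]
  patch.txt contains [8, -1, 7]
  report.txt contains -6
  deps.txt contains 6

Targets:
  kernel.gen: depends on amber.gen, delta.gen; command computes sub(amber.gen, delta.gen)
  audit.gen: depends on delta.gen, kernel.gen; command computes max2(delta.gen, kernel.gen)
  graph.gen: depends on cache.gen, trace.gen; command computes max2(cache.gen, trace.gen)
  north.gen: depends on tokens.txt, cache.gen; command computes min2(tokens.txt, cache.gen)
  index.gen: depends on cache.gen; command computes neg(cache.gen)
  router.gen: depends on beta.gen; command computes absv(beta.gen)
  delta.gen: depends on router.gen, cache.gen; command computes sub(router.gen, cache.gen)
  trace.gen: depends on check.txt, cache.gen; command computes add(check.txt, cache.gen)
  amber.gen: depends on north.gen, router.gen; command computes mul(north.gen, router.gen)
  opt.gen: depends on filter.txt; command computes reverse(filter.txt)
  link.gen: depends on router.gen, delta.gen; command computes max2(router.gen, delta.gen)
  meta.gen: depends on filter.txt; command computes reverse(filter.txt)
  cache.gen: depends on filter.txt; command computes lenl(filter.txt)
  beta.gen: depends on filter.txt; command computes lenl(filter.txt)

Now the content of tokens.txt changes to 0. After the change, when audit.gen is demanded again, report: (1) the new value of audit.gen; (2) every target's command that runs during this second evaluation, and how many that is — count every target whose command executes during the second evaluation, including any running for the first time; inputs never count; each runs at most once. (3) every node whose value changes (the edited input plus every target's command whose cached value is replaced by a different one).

audit.gen now evaluates to 0.
Run set: amber.gen, audit.gen, kernel.gen, north.gen (4 run).
Changed values: amber.gen, kernel.gen, north.gen, tokens.txt.

Initial pass — values computed on the first demand:
  beta.gen = lenl([-6, -3]) = 2
  cache.gen = lenl([-6, -3]) = 2
  north.gen = min2(-4, 2) = -4
  router.gen = absv(2) = 2
  amber.gen = mul(-4, 2) = -8
  delta.gen = sub(2, 2) = 0
  kernel.gen = sub(-8, 0) = -8
  audit.gen = max2(0, -8) = 0

Second demand — change propagation:
  north.gen: re-runs because tokens.txt -4->0; new result 0.
  amber.gen: re-runs because north.gen -4->0; new result 0.
  kernel.gen: re-runs because amber.gen -8->0; new result 0.
  audit.gen: re-runs because kernel.gen -8->0; new result 0 (unchanged).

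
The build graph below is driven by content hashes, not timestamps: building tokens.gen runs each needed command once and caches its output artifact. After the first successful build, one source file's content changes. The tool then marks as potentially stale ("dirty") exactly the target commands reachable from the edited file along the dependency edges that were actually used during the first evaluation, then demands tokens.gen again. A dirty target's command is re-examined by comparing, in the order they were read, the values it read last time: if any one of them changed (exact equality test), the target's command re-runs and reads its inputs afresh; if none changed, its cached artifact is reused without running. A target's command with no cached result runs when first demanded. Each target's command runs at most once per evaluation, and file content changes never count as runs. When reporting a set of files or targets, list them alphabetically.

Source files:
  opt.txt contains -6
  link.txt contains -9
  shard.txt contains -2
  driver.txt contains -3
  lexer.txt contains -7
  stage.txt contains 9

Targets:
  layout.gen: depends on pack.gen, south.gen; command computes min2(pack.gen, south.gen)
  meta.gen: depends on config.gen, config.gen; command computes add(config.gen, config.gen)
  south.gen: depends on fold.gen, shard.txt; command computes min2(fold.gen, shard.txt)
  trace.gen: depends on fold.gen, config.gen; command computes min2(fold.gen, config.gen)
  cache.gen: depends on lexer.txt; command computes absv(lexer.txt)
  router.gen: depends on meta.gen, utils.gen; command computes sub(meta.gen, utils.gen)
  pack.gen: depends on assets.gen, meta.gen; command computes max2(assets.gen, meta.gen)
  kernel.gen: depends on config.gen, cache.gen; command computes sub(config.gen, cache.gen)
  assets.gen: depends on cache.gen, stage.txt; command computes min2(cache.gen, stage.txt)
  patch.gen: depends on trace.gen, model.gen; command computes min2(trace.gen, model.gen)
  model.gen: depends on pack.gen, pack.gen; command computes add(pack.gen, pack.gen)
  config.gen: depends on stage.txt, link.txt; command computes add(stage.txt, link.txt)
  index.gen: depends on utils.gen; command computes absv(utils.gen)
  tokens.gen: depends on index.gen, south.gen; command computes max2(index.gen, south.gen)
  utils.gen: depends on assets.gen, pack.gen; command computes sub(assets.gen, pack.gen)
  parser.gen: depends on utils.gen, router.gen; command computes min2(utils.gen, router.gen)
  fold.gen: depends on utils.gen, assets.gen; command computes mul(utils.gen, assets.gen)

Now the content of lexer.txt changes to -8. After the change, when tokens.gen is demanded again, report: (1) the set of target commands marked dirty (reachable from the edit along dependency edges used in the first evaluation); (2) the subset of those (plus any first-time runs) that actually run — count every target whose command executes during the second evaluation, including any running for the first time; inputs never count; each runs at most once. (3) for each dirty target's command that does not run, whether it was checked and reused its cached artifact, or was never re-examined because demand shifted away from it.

Dirty set: assets.gen, cache.gen, fold.gen, index.gen, pack.gen, south.gen, tokens.gen, utils.gen.
Run set: assets.gen, cache.gen, fold.gen, pack.gen, utils.gen (5 run).
Re-examined without running (cache reused): index.gen, south.gen, tokens.gen.
The important point: at index.gen every value read last time is unchanged, so the dirty flag clears without a run.

Initial pass — values computed on the first demand:
  cache.gen = absv(-7) = 7
  assets.gen = min2(7, 9) = 7
  config.gen = add(9, -9) = 0
  meta.gen = add(0, 0) = 0
  pack.gen = max2(7, 0) = 7
  utils.gen = sub(7, 7) = 0
  fold.gen = mul(0, 7) = 0
  index.gen = absv(0) = 0
  south.gen = min2(0, -2) = -2
  tokens.gen = max2(0, -2) = 0

Second demand — change propagation:
  cache.gen: re-runs because lexer.txt -7->-8; new result 8.
  assets.gen: re-runs because cache.gen 7->8; new result 8.
  pack.gen: re-runs because assets.gen 7->8; new result 8.
  utils.gen: re-runs because assets.gen 7->8; pack.gen 7->8; new result 0 (unchanged).
  fold.gen: re-runs because assets.gen 7->8; new result 0 (unchanged).
  index.gen: re-examined; everything it read last time is the same (utils.gen unchanged) — cache 0 kept, no run.
  south.gen: re-examined; everything it read last time is the same (fold.gen unchanged, shard.txt unchanged) — cache -2 kept, no run.
  tokens.gen: re-examined; everything it read last time is the same (index.gen unchanged, south.gen unchanged) — cache 0 kept, no run.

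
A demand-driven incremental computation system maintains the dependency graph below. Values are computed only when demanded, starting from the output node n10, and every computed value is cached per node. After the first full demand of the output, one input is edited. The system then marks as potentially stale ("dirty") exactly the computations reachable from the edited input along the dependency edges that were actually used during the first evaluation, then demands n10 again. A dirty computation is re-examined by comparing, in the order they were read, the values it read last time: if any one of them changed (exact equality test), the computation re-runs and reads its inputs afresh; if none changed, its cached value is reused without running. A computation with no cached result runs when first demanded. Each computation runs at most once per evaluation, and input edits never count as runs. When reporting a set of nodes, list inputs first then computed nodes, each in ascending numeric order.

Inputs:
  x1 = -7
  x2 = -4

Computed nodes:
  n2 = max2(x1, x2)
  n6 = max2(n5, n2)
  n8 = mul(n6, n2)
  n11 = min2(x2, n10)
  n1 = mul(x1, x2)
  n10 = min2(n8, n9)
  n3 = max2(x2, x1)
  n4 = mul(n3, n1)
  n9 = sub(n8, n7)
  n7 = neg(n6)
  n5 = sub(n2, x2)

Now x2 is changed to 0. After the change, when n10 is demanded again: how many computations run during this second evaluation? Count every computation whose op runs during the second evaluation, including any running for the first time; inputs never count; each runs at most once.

Computations that run: n2, n5, n6, n8 — 4 in total.
Key observation: the cutoff stops propagation at n7 — its inputs' values are unchanged, so it reuses its cache.

First evaluation (everything demanded from the output):
  n2 = max2(-7, -4) = -4
  n5 = sub(-4, -4) = 0
  n6 = max2(0, -4) = 0
  n7 = neg(0) = 0
  n8 = mul(0, -4) = 0
  n9 = sub(0, 0) = 0
  n10 = min2(0, 0) = 0

Propagation after the edit:
  n2: runs — x2 -4->0; result 0.
  n5: runs — n2 -4->0; x2 -4->0; result 0 (same value as before).
  n6: runs — n2 -4->0; result 0 (same value as before).
  n7: checked — values it read are unchanged (n6 unchanged); reused cached 0 without running.
  n8: runs — n2 -4->0; result 0 (same value as before).
  n9: checked — values it read are unchanged (n8 unchanged, n7 unchanged); reused cached 0 without running.
  n10: checked — values it read are unchanged (n8 unchanged, n9 unchanged); reused cached 0 without running.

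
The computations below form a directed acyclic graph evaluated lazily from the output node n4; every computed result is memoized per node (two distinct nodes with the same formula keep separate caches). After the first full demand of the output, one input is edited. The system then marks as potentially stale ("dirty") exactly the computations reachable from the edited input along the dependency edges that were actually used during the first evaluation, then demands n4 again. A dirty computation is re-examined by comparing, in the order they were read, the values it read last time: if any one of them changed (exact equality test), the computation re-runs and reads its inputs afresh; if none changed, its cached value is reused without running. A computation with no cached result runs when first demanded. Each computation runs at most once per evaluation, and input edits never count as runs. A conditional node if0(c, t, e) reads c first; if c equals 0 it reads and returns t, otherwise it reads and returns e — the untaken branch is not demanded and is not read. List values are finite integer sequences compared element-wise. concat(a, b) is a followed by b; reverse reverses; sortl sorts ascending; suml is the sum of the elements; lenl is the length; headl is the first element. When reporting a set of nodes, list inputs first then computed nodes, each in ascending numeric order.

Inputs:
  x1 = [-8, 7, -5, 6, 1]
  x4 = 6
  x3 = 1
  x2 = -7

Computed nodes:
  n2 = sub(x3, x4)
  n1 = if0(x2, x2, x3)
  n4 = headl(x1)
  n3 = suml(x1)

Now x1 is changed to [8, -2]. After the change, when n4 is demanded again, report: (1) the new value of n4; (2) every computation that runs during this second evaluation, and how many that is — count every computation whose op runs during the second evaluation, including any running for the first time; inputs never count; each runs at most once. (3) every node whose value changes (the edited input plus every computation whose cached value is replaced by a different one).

First demand of the output computes:
  n4 = headl([-8, 7, -5, 6, 1]) = -8

After the edit, cleaning proceeds:
  n4: a read changed (x1 [-8, 7, -5, 6, 1]->[8, -2]) — executes, giving 8.

Demanding n4 again yields 8.
1 computations run: n4.
The nodes whose values change: x1, n4.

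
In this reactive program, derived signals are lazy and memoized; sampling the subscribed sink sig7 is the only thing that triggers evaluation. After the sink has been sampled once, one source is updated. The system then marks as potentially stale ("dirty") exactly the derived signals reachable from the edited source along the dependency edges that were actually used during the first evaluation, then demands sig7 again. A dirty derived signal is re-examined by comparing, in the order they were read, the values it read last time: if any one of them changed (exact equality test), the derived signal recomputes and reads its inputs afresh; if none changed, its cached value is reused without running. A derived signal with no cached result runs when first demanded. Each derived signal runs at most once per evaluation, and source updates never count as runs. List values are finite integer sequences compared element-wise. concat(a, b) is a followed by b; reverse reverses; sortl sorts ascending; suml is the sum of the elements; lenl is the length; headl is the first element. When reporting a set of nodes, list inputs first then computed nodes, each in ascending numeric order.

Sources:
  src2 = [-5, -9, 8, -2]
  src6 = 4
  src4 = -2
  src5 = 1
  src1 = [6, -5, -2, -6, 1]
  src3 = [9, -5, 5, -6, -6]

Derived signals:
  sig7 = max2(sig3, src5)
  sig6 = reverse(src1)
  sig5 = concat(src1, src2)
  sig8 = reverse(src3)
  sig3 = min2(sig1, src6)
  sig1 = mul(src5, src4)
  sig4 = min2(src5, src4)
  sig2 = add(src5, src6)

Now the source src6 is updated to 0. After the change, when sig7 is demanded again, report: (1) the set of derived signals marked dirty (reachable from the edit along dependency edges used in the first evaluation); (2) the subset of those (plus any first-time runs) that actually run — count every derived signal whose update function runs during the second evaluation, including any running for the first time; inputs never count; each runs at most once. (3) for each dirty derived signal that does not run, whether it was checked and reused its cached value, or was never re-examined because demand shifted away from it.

First demand of the output computes:
  sig1 = mul(1, -2) = -2
  sig3 = min2(-2, 4) = -2
  sig7 = max2(-2, 1) = 1

After the edit, cleaning proceeds:
  sig3: a read changed (src6 4->0) — executes, giving -2 — identical to its old value.
  sig7: dirty, but its reads are unchanged (sig3 unchanged, src5 unchanged); cached 1 stands.

Note the absorption at sig3: it re-runs yet its value is the same, leaving the output's value untouched.

The edit dirties: sig3, sig7.
1 derived signals run: sig3.
Cache hits after checking: sig7.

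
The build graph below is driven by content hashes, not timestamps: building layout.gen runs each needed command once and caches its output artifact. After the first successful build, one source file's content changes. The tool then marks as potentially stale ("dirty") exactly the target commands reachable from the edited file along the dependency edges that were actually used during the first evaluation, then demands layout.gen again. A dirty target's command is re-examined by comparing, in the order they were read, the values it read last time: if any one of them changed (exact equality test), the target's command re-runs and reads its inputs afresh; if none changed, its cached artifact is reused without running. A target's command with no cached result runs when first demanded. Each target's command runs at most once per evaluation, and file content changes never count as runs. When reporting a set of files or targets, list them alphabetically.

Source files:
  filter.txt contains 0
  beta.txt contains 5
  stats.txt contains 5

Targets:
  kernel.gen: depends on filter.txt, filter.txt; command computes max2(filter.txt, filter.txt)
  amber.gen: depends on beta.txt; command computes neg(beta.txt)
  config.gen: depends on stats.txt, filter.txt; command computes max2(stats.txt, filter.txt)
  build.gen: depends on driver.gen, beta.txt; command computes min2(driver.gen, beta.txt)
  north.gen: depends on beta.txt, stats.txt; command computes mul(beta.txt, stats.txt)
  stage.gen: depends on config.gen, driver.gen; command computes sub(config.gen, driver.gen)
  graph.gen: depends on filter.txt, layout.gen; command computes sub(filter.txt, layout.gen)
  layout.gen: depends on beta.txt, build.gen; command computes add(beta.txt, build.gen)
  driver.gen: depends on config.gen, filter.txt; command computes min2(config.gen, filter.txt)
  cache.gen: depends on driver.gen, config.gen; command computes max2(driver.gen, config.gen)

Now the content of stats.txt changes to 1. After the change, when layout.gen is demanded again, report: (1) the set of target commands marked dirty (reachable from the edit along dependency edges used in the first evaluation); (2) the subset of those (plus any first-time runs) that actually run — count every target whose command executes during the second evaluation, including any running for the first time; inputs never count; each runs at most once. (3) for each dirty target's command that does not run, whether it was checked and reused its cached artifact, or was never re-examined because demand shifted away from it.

Initial pass — values computed on the first demand:
  config.gen = max2(5, 0) = 5
  driver.gen = min2(5, 0) = 0
  build.gen = min2(0, 5) = 0
  layout.gen = add(5, 0) = 5

Second demand — change propagation:
  config.gen: re-runs because stats.txt 5->1; new result 1.
  driver.gen: re-runs because config.gen 5->1; new result 0 (unchanged).
  build.gen: re-examined; everything it read last time is the same (driver.gen unchanged, beta.txt unchanged) — cache 0 kept, no run.
  layout.gen: re-examined; everything it read last time is the same (beta.txt unchanged, build.gen unchanged) — cache 5 kept, no run.

The important point: driver.gen recomputes to an identical value, and the output ends up unchanged.

Dirty set: build.gen, config.gen, driver.gen, layout.gen.
Run set: config.gen, driver.gen (2 run).
Re-examined without running (cache reused): build.gen, layout.gen.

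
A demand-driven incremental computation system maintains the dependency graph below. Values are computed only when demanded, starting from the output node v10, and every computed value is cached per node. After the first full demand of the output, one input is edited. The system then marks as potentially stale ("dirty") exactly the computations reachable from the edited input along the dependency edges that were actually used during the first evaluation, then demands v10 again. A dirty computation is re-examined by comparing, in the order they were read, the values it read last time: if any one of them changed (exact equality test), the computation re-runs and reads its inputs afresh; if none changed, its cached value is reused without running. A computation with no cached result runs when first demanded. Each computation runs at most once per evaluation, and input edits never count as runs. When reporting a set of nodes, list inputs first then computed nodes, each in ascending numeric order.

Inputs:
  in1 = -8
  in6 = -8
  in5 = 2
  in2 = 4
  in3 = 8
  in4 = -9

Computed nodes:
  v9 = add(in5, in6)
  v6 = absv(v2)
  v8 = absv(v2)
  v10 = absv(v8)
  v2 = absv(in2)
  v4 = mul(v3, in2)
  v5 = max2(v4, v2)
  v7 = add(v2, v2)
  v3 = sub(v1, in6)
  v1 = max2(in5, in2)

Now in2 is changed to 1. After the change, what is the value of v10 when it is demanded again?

First evaluation (everything demanded from the output):
  v2 = absv(4) = 4
  v8 = absv(4) = 4
  v10 = absv(4) = 4

Propagation after the edit:
  v2: runs — in2 4->1; result 1.
  v8: runs — v2 4->1; result 1.
  v10: runs — v8 4->1; result 1.

New value of v10: 1.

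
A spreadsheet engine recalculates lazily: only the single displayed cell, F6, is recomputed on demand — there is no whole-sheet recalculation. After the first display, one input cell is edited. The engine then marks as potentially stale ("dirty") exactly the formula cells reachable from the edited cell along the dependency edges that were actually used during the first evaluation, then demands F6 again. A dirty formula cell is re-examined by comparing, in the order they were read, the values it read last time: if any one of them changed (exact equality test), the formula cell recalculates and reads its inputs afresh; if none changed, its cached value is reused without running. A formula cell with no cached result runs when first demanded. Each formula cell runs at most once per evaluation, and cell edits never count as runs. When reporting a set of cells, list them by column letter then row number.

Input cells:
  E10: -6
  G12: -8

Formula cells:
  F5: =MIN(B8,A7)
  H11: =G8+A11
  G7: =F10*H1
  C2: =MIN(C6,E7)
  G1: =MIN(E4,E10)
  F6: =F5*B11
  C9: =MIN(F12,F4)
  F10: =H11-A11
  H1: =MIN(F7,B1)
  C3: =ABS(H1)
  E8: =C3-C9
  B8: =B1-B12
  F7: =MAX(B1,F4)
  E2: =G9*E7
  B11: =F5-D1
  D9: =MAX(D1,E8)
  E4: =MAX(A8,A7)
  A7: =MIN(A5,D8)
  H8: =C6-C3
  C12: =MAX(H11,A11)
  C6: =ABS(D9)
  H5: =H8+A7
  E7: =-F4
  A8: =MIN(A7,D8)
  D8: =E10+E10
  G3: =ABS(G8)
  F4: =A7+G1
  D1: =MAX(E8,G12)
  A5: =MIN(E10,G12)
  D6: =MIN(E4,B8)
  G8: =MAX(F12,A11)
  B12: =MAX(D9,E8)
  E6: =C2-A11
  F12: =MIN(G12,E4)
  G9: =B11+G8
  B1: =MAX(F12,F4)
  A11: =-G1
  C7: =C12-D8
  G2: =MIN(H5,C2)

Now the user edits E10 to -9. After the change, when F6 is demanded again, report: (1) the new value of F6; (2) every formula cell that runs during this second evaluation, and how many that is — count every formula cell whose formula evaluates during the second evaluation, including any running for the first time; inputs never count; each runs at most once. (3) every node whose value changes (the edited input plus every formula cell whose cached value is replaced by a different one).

New value of F6: 9072.
Formula cells that run: A5, A7, A8, B1, B8, B11, B12, C3, C9, D1, D8, D9, E4, E8, F4, F5, F6, F7, F12, G1, H1 — 21 in total.
Values that change: A5, A7, A8, B1, B8, B11, B12, C3, C9, D1, D8, D9, E4, E8, E10, F4, F5, F6, F7, F12, G1, H1.

First evaluation (everything demanded from the output):
  A5 = MIN(-6, -8) = -8
  D8 = -6 + -6 = -12
  A7 = MIN(-8, -12) = -12
  A8 = MIN(-12, -12) = -12
  E4 = MAX(-12, -12) = -12
  F12 = MIN(-8, -12) = -12
  G1 = MIN(-12, -6) = -12
  F4 = -12 + -12 = -24
  B1 = MAX(-12, -24) = -12
  C9 = MIN(-12, -24) = -24
  F7 = MAX(-12, -24) = -12
  H1 = MIN(-12, -12) = -12
  C3 = ABS(-12) = 12
  E8 = 12 - -24 = 36
  D1 = MAX(36, -8) = 36
  D9 = MAX(36, 36) = 36
  B12 = MAX(36, 36) = 36
  B8 = -12 - 36 = -48
  F5 = MIN(-48, -12) = -48
  B11 = -48 - 36 = -84
  F6 = -48 * -84 = 4032

Propagation after the edit:
  A5: runs — E10 -6->-9; result -9.
  D8: runs — E10 -6->-9; E10 -6->-9; result -18.
  A7: runs — A5 -8->-9; D8 -12->-18; result -18.
  A8: runs — A7 -12->-18; D8 -12->-18; result -18.
  E4: runs — A8 -12->-18; A7 -12->-18; result -18.
  F12: runs — E4 -12->-18; result -18.
  G1: runs — E4 -12->-18; E10 -6->-9; result -18.
  F4: runs — A7 -12->-18; G1 -12->-18; result -36.
  B1: runs — F12 -12->-18; F4 -24->-36; result -18.
  C9: runs — F12 -12->-18; F4 -24->-36; result -36.
  F7: runs — B1 -12->-18; F4 -24->-36; result -18.
  H1: runs — F7 -12->-18; B1 -12->-18; result -18.
  C3: runs — H1 -12->-18; result 18.
  E8: runs — C3 12->18; C9 -24->-36; result 54.
  D1: runs — E8 36->54; result 54.
  D9: runs — D1 36->54; E8 36->54; result 54.
  B12: runs — D9 36->54; E8 36->54; result 54.
  B8: runs — B1 -12->-18; B12 36->54; result -72.
  F5: runs — B8 -48->-72; A7 -12->-18; result -72.
  B11: runs — F5 -48->-72; D1 36->54; result -126.
  F6: runs — F5 -48->-72; B11 -84->-126; result 9072.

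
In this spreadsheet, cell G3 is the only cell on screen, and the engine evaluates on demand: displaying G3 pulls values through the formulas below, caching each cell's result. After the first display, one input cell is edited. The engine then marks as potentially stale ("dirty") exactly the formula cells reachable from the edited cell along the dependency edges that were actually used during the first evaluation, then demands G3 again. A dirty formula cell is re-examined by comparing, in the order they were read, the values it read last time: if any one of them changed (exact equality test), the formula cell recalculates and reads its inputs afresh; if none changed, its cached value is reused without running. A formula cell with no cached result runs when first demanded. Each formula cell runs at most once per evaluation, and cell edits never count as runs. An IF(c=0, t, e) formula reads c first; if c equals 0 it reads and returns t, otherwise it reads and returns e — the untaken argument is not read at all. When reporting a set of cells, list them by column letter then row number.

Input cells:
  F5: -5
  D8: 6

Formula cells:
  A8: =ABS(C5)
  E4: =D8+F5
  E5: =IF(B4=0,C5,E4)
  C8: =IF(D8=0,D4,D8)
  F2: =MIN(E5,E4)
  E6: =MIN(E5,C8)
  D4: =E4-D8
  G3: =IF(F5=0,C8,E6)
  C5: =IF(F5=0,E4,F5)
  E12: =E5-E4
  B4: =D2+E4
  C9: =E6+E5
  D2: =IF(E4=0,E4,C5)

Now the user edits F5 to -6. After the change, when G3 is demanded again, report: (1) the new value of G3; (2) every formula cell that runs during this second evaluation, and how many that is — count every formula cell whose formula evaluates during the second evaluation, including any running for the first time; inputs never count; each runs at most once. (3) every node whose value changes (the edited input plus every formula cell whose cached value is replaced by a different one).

G3 now evaluates to -6.
Run set: B4, C5, D2, E4, E5, E6, G3 (7 run).
Changed values: B4, C5, D2, E4, E5, E6, F5, G3.

Initial pass — values computed on the first demand:
  C8 = IF(D8=0: D8=6 -> else branch D8) = 6
  E4 = 6 + -5 = 1
  C5 = IF(F5=0: F5=-5 -> else branch F5) = -5
  D2 = IF(E4=0: E4=1 -> else branch C5) = -5
  B4 = -5 + 1 = -4
  E5 = IF(B4=0: B4=-4 -> else branch E4) = 1
  E6 = MIN(1, 6) = 1
  G3 = IF(F5=0: F5=-5 -> else branch E6) = 1

Second demand — change propagation:
  E4: re-runs because F5 -5->-6; new result 0.
  C5: re-runs because F5 -5->-6; F5 -5->-6; new result -6.
  D2: re-runs because E4 1->0; C5 -5->-6; new result 0.
  B4: re-runs because D2 -5->0; E4 1->0; new result 0.
  E5: re-runs because B4 -4->0; E4 1->0; new result -6.
  E6: re-runs because E5 1->-6; new result -6.
  G3: re-runs because F5 -5->-6; E6 1->-6; new result -6.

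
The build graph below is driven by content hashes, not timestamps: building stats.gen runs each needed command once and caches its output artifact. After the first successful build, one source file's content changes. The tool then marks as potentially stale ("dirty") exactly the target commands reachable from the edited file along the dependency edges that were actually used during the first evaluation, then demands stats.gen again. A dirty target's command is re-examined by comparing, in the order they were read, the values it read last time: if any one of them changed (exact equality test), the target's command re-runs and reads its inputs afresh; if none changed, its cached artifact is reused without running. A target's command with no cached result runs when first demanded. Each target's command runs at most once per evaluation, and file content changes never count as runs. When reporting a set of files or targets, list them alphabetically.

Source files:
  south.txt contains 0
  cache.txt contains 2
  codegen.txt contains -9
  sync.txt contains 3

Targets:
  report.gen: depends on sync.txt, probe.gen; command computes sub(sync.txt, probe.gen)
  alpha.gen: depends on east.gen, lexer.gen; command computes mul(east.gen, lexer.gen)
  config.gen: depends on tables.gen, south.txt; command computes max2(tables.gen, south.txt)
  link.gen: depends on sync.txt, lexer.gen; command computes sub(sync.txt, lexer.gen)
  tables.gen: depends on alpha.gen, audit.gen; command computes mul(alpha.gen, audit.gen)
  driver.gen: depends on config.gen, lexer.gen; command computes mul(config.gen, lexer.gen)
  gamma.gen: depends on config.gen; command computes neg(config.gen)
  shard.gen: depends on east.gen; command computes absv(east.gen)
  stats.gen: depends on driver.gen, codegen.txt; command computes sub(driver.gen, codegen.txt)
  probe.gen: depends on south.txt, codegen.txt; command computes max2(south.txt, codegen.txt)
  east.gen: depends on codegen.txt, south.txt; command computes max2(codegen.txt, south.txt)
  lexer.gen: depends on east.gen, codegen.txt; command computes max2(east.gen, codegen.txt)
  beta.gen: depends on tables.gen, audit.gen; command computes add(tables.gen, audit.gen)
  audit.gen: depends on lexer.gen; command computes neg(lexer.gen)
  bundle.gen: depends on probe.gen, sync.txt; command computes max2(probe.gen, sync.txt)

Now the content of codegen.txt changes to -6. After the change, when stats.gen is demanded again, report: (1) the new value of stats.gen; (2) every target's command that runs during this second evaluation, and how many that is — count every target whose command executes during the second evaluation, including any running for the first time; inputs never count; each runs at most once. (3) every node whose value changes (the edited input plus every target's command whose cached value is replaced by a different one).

Initial pass — values computed on the first demand:
  east.gen = max2(-9, 0) = 0
  lexer.gen = max2(0, -9) = 0
  alpha.gen = mul(0, 0) = 0
  audit.gen = neg(0) = 0
  tables.gen = mul(0, 0) = 0
  config.gen = max2(0, 0) = 0
  driver.gen = mul(0, 0) = 0
  stats.gen = sub(0, -9) = 9

Second demand — change propagation:
  east.gen: re-runs because codegen.txt -9->-6; new result 0 (unchanged).
  lexer.gen: re-runs because codegen.txt -9->-6; new result 0 (unchanged).
  alpha.gen: re-examined; everything it read last time is the same (east.gen unchanged, lexer.gen unchanged) — cache 0 kept, no run.
  audit.gen: re-examined; everything it read last time is the same (lexer.gen unchanged) — cache 0 kept, no run.
  tables.gen: re-examined; everything it read last time is the same (alpha.gen unchanged, audit.gen unchanged) — cache 0 kept, no run.
  config.gen: re-examined; everything it read last time is the same (tables.gen unchanged, south.txt unchanged) — cache 0 kept, no run.
  driver.gen: re-examined; everything it read last time is the same (config.gen unchanged, lexer.gen unchanged) — cache 0 kept, no run.
  stats.gen: re-runs because codegen.txt -9->-6; new result 6.

The important point: at audit.gen every value read last time is unchanged, so the dirty flag clears without a run.

stats.gen now evaluates to 6.
Run set: east.gen, lexer.gen, stats.gen (3 run).
Changed values: codegen.txt, stats.gen.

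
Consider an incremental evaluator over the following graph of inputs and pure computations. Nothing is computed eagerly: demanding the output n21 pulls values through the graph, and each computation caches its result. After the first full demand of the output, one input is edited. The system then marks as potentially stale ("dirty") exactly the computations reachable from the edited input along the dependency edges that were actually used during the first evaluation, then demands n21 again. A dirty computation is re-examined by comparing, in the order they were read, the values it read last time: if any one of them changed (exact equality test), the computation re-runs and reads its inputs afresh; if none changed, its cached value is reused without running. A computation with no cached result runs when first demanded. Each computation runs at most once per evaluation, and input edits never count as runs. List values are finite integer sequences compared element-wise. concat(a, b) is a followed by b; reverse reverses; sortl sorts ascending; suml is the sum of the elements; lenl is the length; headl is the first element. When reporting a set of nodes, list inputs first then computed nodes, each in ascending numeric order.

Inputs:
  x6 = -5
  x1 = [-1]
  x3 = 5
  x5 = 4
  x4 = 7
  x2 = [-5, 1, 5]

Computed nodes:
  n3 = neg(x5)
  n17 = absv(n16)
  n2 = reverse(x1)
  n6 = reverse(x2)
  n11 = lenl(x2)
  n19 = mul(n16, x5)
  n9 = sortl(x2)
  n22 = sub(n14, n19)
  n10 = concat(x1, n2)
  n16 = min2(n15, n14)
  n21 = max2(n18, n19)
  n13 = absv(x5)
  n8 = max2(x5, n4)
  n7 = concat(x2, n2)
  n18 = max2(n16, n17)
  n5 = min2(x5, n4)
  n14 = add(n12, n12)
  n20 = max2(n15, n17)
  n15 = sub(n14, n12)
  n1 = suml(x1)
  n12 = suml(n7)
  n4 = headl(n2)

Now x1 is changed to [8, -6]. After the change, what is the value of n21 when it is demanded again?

n21 now evaluates to 12.

Initial pass — values computed on the first demand:
  n2 = reverse([-1]) = [-1]
  n7 = concat([-5, 1, 5], [-1]) = [-5, 1, 5, -1]
  n12 = suml([-5, 1, 5, -1]) = 0
  n14 = add(0, 0) = 0
  n15 = sub(0, 0) = 0
  n16 = min2(0, 0) = 0
  n17 = absv(0) = 0
  n18 = max2(0, 0) = 0
  n19 = mul(0, 4) = 0
  n21 = max2(0, 0) = 0

Second demand — change propagation:
  n2: re-runs because x1 [-1]->[8, -6]; new result [-6, 8].
  n7: re-runs because n2 [-1]->[-6, 8]; new result [-5, 1, 5, -6, 8].
  n12: re-runs because n7 [-5, 1, 5, -1]->[-5, 1, 5, -6, 8]; new result 3.
  n14: re-runs because n12 0->3; n12 0->3; new result 6.
  n15: re-runs because n14 0->6; n12 0->3; new result 3.
  n16: re-runs because n15 0->3; n14 0->6; new result 3.
  n17: re-runs because n16 0->3; new result 3.
  n18: re-runs because n16 0->3; n17 0->3; new result 3.
  n19: re-runs because n16 0->3; new result 12.
  n21: re-runs because n18 0->3; n19 0->12; new result 12.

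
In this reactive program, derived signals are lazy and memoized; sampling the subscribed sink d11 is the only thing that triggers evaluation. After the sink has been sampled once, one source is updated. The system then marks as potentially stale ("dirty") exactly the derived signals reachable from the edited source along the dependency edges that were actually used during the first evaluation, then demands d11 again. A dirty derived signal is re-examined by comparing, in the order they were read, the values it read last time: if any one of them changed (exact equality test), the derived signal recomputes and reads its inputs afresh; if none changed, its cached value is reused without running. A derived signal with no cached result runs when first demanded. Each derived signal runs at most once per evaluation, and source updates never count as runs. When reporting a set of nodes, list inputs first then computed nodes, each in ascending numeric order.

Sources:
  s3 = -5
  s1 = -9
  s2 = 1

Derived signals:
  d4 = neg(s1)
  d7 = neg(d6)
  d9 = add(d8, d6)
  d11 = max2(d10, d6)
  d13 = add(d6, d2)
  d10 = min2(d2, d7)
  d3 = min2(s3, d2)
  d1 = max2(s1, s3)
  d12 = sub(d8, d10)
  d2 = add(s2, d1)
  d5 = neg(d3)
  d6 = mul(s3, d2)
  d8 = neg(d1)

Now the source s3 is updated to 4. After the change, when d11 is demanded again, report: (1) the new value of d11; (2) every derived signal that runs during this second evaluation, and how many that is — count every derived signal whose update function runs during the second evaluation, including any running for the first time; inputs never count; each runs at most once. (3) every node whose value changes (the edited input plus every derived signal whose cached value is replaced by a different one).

Demanding d11 again yields 20.
4 derived signals run: d1, d2, d6, d10.
The nodes whose values change: s3, d1, d2.
Note where the cutoff bites: d7 is checked, finds nothing changed, and keeps its cache.

First demand of the output computes:
  d1 = max2(-9, -5) = -5
  d2 = add(1, -5) = -4
  d6 = mul(-5, -4) = 20
  d7 = neg(20) = -20
  d10 = min2(-4, -20) = -20
  d11 = max2(-20, 20) = 20

After the edit, cleaning proceeds:
  d1: a read changed (s3 -5->4) — executes, giving 4.
  d2: a read changed (d1 -5->4) — executes, giving 5.
  d6: a read changed (s3 -5->4; d2 -4->5) — executes, giving 20 — identical to its old value.
  d7: dirty, but its reads are unchanged (d6 unchanged); cached -20 stands.
  d10: a read changed (d2 -4->5) — executes, giving -20 — identical to its old value.
  d11: dirty, but its reads are unchanged (d10 unchanged, d6 unchanged); cached 20 stands.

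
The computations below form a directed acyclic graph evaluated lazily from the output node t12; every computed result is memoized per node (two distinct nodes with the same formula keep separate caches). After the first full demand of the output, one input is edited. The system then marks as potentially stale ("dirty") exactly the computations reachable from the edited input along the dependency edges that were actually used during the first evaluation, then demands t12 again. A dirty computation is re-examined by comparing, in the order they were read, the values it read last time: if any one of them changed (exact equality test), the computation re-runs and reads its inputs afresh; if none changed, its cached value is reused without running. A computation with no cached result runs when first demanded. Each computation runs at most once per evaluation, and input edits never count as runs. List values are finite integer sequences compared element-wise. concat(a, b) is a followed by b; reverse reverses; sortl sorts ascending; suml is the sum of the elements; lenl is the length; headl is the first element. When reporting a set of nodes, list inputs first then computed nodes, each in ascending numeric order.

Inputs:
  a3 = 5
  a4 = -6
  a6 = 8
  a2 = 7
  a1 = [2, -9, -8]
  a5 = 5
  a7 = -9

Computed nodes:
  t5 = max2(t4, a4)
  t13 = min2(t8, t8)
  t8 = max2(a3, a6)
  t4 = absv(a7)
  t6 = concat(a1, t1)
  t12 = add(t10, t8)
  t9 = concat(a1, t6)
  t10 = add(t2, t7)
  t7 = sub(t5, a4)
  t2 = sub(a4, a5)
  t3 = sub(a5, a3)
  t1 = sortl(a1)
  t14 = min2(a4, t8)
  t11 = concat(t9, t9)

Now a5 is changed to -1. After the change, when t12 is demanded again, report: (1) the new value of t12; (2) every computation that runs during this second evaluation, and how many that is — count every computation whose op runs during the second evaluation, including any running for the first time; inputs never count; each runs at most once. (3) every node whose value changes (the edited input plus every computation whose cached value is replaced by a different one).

First demand of the output computes:
  t2 = sub(-6, 5) = -11
  t4 = absv(-9) = 9
  t5 = max2(9, -6) = 9
  t7 = sub(9, -6) = 15
  t8 = max2(5, 8) = 8
  t10 = add(-11, 15) = 4
  t12 = add(4, 8) = 12

After the edit, cleaning proceeds:
  t2: a read changed (a5 5->-1) — executes, giving -5.
  t10: a read changed (t2 -11->-5) — executes, giving 10.
  t12: a read changed (t10 4->10) — executes, giving 18.

Demanding t12 again yields 18.
3 computations run: t2, t10, t12.
The nodes whose values change: a5, t2, t10, t12.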